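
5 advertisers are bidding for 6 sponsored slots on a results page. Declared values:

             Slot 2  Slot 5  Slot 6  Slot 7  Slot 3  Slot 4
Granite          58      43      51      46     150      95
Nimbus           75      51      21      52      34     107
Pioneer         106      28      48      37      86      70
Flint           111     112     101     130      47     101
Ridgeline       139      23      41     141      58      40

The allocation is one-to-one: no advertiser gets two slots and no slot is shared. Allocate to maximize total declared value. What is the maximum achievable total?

Maximum total: $616

Treat this as an assignment problem: match each advertiser to one slot.
Optimal: Granite→Slot 3 ($150), Nimbus→Slot 4 ($107), Pioneer→Slot 2 ($106), Flint→Slot 5 ($112), Ridgeline→Slot 7 ($141) — total 150+107+106+112+141 = $616.
Row-greedy (each advertiser in turn takes its best remaining slot) gives $534, worse by 82.
Next-best assignment: Granite→Slot 3, Nimbus→Slot 4, Pioneer→Slot 2, Flint→Slot 6, Ridgeline→Slot 7 = $605.
Swapping Flint↔Granite (Flint→Slot 3 $47, Granite→Slot 5 $43) loses 172.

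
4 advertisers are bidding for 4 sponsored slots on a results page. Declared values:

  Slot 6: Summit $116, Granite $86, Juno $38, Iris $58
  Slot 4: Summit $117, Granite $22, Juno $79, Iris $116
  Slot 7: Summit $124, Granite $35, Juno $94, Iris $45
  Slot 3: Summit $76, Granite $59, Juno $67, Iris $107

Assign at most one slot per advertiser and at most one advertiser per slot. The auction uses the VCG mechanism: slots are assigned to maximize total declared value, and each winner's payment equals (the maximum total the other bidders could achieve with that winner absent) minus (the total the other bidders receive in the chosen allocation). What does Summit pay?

Efficient allocation: Summit→Slot 4 ($117), Granite→Slot 6 ($86), Juno→Slot 7 ($94), Iris→Slot 3 ($107); total welfare W = $404.
Summit receives Slot 4 at value $117, so the others get W − 117 = $287.
Without Summit: best allocation of the remaining 3 bidders over all 4 slots is Granite→Slot 6 ($86), Juno→Slot 7 ($94), Iris→Slot 4 ($116), total $296.
VCG payment = (others' best without Summit) − (others' welfare with Summit) = 296 − 287 = $9.

Summit pays $9.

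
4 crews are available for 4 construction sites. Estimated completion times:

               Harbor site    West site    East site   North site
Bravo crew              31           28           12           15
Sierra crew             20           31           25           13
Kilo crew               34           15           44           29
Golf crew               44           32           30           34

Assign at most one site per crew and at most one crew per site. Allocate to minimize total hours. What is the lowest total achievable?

Min total: 80 hours

Treat this as an assignment problem: match each crew to one site.
Optimal: Bravo crew→North site (15 hours), Sierra crew→Harbor site (20 hours), Kilo crew→West site (15 hours), Golf crew→East site (30 hours) — total 15+20+15+30 = 80 hours.
Row-greedy (each crew in turn takes its cheapest remaining site) gives 84 hours, worse by 4.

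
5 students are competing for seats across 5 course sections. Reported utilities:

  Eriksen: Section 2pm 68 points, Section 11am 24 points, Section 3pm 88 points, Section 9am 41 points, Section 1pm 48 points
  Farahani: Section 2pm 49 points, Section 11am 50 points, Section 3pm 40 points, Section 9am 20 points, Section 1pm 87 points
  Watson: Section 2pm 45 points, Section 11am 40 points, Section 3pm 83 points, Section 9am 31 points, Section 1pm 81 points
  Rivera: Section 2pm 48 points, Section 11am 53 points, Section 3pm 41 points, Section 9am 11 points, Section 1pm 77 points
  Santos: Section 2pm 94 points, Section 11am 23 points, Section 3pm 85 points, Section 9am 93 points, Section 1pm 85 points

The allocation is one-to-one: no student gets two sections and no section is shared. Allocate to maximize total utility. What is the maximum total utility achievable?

Optimal: Eriksen→Section 2pm (68 points), Farahani→Section 1pm (87 points), Watson→Section 3pm (83 points), Rivera→Section 11am (53 points), Santos→Section 9am (93 points) — total 68+87+83+53+93 = 384 points.
Column-greedy (each section in turn goes to its best remaining student) gives 353 points, worse by 31.
Next-best assignment: Eriksen→Section 2pm, Farahani→Section 11am, Watson→Section 3pm, Rivera→Section 1pm, Santos→Section 9am = 371 points.
Swapping Santos↔Rivera (Santos→Section 11am 23 points, Rivera→Section 9am 11 points) loses 112.

Max total: 384 points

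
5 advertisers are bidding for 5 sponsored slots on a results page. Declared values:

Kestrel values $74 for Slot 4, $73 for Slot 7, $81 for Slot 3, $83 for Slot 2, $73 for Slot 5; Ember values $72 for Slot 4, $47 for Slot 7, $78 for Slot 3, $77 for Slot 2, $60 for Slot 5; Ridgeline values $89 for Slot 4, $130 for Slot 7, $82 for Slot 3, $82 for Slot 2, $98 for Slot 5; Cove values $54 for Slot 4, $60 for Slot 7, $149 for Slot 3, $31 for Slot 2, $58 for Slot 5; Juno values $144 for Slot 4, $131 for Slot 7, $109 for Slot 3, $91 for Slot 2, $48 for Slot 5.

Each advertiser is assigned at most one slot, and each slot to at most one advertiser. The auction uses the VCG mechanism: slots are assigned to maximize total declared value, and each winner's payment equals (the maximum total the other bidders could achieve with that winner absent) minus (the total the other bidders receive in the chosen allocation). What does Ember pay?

Ember pays $10.

Efficient allocation: Kestrel→Slot 5 ($73), Ember→Slot 2 ($77), Ridgeline→Slot 7 ($130), Cove→Slot 3 ($149), Juno→Slot 4 ($144); total welfare W = $573.
Ember receives Slot 2 at value $77, so the others get W − 77 = $496.
Without Ember: best allocation of the remaining 4 bidders over all 5 slots is Kestrel→Slot 2 ($83), Ridgeline→Slot 7 ($130), Cove→Slot 3 ($149), Juno→Slot 4 ($144), total $506.
VCG payment = (others' best without Ember) − (others' welfare with Ember) = 506 − 496 = $10.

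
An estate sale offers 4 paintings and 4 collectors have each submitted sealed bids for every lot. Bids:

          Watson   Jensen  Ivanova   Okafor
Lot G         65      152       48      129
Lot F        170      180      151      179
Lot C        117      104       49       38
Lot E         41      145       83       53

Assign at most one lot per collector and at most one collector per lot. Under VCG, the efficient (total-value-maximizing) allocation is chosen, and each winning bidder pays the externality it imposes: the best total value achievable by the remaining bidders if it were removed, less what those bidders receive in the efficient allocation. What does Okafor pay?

Efficient allocation: Watson→Lot C ($117), Jensen→Lot E ($145), Ivanova→Lot F ($151), Okafor→Lot G ($129); total welfare W = $542.
Okafor receives Lot G at value $129, so the others get W − 129 = $413.
Without Okafor: best allocation of the remaining 3 bidders over all 4 lots is Watson→Lot C ($117), Jensen→Lot G ($152), Ivanova→Lot F ($151), total $420.
VCG payment = (others' best without Okafor) − (others' welfare with Okafor) = 420 − 413 = $7.

Okafor pays $7.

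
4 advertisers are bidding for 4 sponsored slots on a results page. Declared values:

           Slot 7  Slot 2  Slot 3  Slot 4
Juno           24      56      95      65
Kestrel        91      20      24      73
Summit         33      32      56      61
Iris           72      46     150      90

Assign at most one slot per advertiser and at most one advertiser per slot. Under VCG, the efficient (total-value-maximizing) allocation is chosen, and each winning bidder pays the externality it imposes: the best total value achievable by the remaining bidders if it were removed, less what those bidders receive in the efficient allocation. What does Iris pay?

Efficient allocation: Juno→Slot 2 ($56), Kestrel→Slot 7 ($91), Summit→Slot 4 ($61), Iris→Slot 3 ($150); total welfare W = $358.
Iris receives Slot 3 at value $150, so the others get W − 150 = $208.
Without Iris: best allocation of the remaining 3 bidders over all 4 slots is Juno→Slot 3 ($95), Kestrel→Slot 7 ($91), Summit→Slot 4 ($61), total $247.
VCG payment = (others' best without Iris) − (others' welfare with Iris) = 247 − 208 = $39.

Iris pays $39.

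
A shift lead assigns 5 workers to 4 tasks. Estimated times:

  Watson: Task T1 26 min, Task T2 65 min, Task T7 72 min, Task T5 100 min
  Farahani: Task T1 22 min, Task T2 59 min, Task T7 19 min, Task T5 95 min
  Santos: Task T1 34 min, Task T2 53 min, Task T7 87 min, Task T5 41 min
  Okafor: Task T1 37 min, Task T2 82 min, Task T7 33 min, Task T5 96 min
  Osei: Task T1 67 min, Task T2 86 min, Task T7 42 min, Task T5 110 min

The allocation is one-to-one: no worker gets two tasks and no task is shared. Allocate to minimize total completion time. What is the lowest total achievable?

This is the linear assignment problem.
Optimal: Watson→Task T1 (26 min), Farahani→Task T2 (59 min), Okafor→Task T7 (33 min), Santos→Task T5 (41 min) — total 26+59+33+41 = 159 min.
Column-greedy (each task in turn goes to its cheapest remaining worker) gives 208 min, worse by 49.
Next-best assignment: Farahani→Task T1, Watson→Task T2, Okafor→Task T7, Santos→Task T5 = 161 min.

Min total: 159 min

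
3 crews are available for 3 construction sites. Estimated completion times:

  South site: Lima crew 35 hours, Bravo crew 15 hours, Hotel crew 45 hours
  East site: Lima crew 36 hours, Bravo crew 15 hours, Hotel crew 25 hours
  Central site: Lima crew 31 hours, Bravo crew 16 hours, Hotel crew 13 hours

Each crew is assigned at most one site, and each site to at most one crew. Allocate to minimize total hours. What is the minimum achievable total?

Treat this as an assignment problem: match each crew to one site.
Optimal: Lima crew→South site (35 hours), Bravo crew→East site (15 hours), Hotel crew→Central site (13 hours) — total 35+15+13 = 63 hours.
Column-greedy (each site in turn goes to its cheapest remaining crew) gives 71 hours, worse by 8.
Swapping Lima crew↔Bravo crew (Lima crew→East site 36 hours, Bravo crew→South site 15 hours) adds 1.
No other one-to-one assignment undercuts 63 hours.

Min total: 63 hours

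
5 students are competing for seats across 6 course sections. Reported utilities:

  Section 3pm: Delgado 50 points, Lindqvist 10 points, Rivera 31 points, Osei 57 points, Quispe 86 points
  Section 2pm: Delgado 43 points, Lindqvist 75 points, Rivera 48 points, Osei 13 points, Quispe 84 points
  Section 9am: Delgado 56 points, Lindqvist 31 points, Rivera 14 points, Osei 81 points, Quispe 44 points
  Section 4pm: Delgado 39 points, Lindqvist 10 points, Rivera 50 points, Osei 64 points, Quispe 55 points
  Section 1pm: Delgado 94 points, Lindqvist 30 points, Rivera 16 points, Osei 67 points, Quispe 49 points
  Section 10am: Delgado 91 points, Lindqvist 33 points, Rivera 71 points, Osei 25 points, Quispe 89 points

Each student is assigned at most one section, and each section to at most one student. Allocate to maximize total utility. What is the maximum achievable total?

Optimal: Delgado→Section 1pm (94 points), Lindqvist→Section 2pm (75 points), Rivera→Section 10am (71 points), Osei→Section 9am (81 points), Quispe→Section 3pm (86 points) — total 94+75+71+81+86 = 407 points.
Column-greedy (each section in turn goes to its best remaining student) gives 386 points, worse by 21.
Next-best assignment: Delgado→Section 1pm, Lindqvist→Section 2pm, Rivera→Section 10am, Osei→Section 4pm, Quispe→Section 3pm = 390 points.
Swapping Osei↔Delgado (Osei→Section 1pm 67 points, Delgado→Section 9am 56 points) loses 52.
Checked against all permutations: 407 points is optimal.

Max total: 407 points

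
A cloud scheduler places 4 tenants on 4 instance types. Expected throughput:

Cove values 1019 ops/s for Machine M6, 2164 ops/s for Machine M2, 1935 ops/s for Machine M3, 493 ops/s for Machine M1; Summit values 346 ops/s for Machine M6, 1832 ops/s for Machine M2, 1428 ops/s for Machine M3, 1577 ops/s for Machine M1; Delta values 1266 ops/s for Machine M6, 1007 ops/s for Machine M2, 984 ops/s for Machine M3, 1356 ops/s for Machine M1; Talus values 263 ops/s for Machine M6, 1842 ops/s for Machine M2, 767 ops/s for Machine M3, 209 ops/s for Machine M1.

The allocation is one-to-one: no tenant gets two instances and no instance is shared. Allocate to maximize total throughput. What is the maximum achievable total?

Max total: 6620 ops/s

Optimal: Cove→Machine M3 (1935 ops/s), Summit→Machine M1 (1577 ops/s), Delta→Machine M6 (1266 ops/s), Talus→Machine M2 (1842 ops/s) — total 1935+1577+1266+1842 = 6620 ops/s.
No other one-to-one assignment exceeds 6620 ops/s.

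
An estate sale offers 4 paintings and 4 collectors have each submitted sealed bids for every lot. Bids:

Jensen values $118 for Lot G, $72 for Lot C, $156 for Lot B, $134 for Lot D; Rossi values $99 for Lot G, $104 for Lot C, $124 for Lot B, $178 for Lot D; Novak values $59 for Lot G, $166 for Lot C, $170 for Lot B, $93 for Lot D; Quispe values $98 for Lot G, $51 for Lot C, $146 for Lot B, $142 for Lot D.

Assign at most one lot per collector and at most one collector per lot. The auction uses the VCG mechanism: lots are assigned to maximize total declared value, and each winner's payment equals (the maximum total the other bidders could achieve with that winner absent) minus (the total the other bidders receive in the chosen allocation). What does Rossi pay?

Rossi pays $34.

Efficient allocation: Jensen→Lot G ($118), Rossi→Lot D ($178), Novak→Lot C ($166), Quispe→Lot B ($146); total welfare W = $608.
Rossi receives Lot D at value $178, so the others get W − 178 = $430.
Without Rossi: best allocation of the remaining 3 bidders over all 4 lots is Jensen→Lot B ($156), Novak→Lot C ($166), Quispe→Lot D ($142), total $464.
VCG payment = (others' best without Rossi) − (others' welfare with Rossi) = 464 − 430 = $34.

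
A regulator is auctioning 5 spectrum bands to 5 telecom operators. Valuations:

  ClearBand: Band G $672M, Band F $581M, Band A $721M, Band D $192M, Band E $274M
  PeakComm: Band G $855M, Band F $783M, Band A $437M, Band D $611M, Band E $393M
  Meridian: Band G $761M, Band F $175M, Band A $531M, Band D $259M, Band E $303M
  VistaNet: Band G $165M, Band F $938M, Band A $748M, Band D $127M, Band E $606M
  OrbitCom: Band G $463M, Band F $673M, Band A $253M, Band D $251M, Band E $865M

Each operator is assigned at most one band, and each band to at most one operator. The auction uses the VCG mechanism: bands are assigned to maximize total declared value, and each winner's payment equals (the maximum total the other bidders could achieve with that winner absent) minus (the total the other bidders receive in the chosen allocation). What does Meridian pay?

Meridian pays $244M.

Efficient allocation: ClearBand→Band A ($721M), PeakComm→Band D ($611M), Meridian→Band G ($761M), VistaNet→Band F ($938M), OrbitCom→Band E ($865M); total welfare W = $3896M.
Meridian receives Band G at value $761M, so the others get W − 761 = $3135M.
Without Meridian: best allocation of the remaining 4 bidders over all 5 bands is ClearBand→Band A ($721M), PeakComm→Band G ($855M), VistaNet→Band F ($938M), OrbitCom→Band E ($865M), total $3379M.
VCG payment = (others' best without Meridian) − (others' welfare with Meridian) = 3379 − 3135 = $244M.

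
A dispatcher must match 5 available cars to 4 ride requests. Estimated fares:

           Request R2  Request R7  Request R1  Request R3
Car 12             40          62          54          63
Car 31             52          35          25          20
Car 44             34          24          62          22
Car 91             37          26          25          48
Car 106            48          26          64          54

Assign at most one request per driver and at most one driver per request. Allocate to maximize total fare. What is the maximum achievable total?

Max total: $230

This is the linear assignment problem.
Optimal: Car 31→Request R2 ($52), Car 12→Request R7 ($62), Car 44→Request R1 ($62), Car 106→Request R3 ($54) — total 52+62+62+54 = $230.
Max-entry greedy (repeatedly take the single best remaining cell) gives $205, worse by 25.
Next-best assignment: Car 31→Request R2, Car 12→Request R7, Car 106→Request R1, Car 91→Request R3 = $226.
Checked against all permutations: $230 is optimal.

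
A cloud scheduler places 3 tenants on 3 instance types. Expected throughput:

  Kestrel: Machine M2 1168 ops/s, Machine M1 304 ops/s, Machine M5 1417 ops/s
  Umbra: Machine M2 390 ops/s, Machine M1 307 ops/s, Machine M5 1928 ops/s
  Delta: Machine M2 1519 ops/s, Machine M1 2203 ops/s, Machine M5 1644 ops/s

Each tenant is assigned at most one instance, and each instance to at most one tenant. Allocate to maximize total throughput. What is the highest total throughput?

Optimal: Kestrel→Machine M2 (1168 ops/s), Umbra→Machine M5 (1928 ops/s), Delta→Machine M1 (2203 ops/s) — total 1168+1928+2203 = 5299 ops/s.
Next-best assignment: Kestrel→Machine M5, Umbra→Machine M2, Delta→Machine M1 = 4010 ops/s.
Every other assignment is strictly worse.

Max total: 5299 ops/s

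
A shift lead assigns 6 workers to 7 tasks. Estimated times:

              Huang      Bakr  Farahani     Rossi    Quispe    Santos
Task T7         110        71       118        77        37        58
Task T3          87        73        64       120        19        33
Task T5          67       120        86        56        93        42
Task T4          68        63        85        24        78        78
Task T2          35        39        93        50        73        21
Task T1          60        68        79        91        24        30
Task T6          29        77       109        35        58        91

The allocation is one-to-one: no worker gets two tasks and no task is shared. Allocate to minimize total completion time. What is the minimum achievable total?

Optimal: Huang→Task T6 (29 min), Bakr→Task T2 (39 min), Farahani→Task T3 (64 min), Rossi→Task T4 (24 min), Quispe→Task T1 (24 min), Santos→Task T5 (42 min) — total 29+39+64+24+24+42 = 222 min.
Every other assignment is strictly worse.

Min total: 222 min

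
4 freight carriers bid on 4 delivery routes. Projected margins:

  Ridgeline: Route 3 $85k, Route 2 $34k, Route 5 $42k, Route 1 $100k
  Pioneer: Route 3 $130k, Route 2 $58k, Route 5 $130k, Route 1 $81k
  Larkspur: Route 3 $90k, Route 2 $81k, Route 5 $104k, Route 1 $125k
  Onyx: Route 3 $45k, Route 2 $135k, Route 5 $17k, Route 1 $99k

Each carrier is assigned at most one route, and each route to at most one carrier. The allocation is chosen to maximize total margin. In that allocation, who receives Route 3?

Optimal: Ridgeline→Route 3 ($85k), Pioneer→Route 5 ($130k), Larkspur→Route 1 ($125k), Onyx→Route 2 ($135k) — total 85+130+125+135 = $475k.
Column-greedy (each route in turn goes to its best remaining carrier) gives $469k, worse by 6.
Checked against all permutations: $475k is optimal.
Ridgeline's own top route is Route 1 ($100k), but forcing Ridgeline→Route 1 and reassigning the rest optimally gives only $469k — worse by 6.

Ridgeline receives Route 3.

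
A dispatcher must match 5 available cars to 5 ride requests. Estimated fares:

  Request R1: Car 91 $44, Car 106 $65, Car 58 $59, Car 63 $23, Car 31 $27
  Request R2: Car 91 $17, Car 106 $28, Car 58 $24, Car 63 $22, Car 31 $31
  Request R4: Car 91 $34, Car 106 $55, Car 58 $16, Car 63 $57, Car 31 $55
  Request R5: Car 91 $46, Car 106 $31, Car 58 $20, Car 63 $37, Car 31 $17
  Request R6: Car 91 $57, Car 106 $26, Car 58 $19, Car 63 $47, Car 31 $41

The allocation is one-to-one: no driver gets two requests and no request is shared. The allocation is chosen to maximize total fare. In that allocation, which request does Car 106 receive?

Car 106 receives Request R4.

Optimal: Car 91→Request R6 ($57), Car 106→Request R4 ($55), Car 58→Request R1 ($59), Car 63→Request R5 ($37), Car 31→Request R2 ($31) — total 57+55+59+37+31 = $239.
Car 106's own top request is Request R1 ($65), but forcing Car 106→Request R1 and reassigning the rest optimally gives only $238 — worse by 1.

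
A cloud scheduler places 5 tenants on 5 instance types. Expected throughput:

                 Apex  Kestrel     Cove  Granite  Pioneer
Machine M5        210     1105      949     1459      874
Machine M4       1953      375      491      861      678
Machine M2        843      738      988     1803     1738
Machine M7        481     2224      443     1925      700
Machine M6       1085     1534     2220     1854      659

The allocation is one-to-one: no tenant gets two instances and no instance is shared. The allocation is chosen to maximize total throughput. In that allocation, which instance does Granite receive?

Optimal: Apex→Machine M4 (1953 ops/s), Kestrel→Machine M7 (2224 ops/s), Cove→Machine M6 (2220 ops/s), Granite→Machine M5 (1459 ops/s), Pioneer→Machine M2 (1738 ops/s) — total 1953+2224+2220+1459+1738 = 9594 ops/s.
Row-greedy (each tenant in turn takes its best remaining instance) gives 9074 ops/s, worse by 520.
Swapping Apex↔Granite (Apex→Machine M5 210 ops/s, Granite→Machine M4 861 ops/s) loses 2341.
Granite's own top instance is Machine M7 (1925 ops/s), but forcing Granite→Machine M7 and reassigning the rest optimally gives only 8941 ops/s — worse by 653.

Granite receives Machine M5.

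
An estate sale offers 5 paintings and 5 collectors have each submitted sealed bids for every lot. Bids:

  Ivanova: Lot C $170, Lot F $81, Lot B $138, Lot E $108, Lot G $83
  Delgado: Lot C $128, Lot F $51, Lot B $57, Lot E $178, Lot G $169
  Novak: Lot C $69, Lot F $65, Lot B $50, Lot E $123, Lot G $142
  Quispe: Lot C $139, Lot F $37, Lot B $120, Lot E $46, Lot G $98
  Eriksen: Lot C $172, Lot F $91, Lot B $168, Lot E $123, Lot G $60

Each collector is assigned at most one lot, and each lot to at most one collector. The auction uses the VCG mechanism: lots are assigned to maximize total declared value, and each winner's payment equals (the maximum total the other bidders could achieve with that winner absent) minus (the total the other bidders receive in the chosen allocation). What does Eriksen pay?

Eriksen pays $70.

Efficient allocation: Ivanova→Lot F ($81), Delgado→Lot E ($178), Novak→Lot G ($142), Quispe→Lot C ($139), Eriksen→Lot B ($168); total welfare W = $708.
Eriksen receives Lot B at value $168, so the others get W − 168 = $540.
Without Eriksen: best allocation of the remaining 4 bidders over all 5 lots is Ivanova→Lot C ($170), Delgado→Lot E ($178), Novak→Lot G ($142), Quispe→Lot B ($120), total $610.
VCG payment = (others' best without Eriksen) − (others' welfare with Eriksen) = 610 − 540 = $70.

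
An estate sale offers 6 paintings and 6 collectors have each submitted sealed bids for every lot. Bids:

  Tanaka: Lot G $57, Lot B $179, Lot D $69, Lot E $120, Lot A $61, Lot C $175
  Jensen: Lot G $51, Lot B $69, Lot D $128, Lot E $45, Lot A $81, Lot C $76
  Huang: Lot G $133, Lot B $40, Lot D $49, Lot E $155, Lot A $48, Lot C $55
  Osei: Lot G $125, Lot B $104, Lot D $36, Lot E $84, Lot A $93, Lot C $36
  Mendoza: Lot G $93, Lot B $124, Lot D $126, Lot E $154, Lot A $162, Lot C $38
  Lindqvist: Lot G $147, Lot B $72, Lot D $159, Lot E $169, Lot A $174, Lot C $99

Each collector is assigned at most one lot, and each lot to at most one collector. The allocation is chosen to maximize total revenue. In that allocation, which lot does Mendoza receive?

Optimal: Tanaka→Lot C ($175), Jensen→Lot D ($128), Huang→Lot E ($155), Osei→Lot G ($125), Mendoza→Lot B ($124), Lindqvist→Lot A ($174) — total 175+128+155+125+124+174 = $881.
Row-greedy (each collector in turn takes its best remaining lot) gives $848, worse by 33.
Next-best assignment: Tanaka→Lot C, Jensen→Lot D, Huang→Lot G, Osei→Lot B, Mendoza→Lot A, Lindqvist→Lot E = $871.
Checked against all permutations: $881 is optimal.
Mendoza's own top lot is Lot A ($162), but forcing Mendoza→Lot A and reassigning the rest optimally gives only $871 — worse by 10.

Mendoza receives Lot B.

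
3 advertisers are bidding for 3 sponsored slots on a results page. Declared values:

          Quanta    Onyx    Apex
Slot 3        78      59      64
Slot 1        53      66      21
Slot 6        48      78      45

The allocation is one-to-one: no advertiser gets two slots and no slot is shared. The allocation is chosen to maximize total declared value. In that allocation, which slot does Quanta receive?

Optimal: Quanta→Slot 1 ($53), Onyx→Slot 6 ($78), Apex→Slot 3 ($64) — total 53+78+64 = $195.
Checked against all permutations: $195 is optimal.
Quanta's own top slot is Slot 3 ($78), but forcing Quanta→Slot 3 and reassigning the rest optimally gives only $189 — worse by 6.

Quanta receives Slot 1.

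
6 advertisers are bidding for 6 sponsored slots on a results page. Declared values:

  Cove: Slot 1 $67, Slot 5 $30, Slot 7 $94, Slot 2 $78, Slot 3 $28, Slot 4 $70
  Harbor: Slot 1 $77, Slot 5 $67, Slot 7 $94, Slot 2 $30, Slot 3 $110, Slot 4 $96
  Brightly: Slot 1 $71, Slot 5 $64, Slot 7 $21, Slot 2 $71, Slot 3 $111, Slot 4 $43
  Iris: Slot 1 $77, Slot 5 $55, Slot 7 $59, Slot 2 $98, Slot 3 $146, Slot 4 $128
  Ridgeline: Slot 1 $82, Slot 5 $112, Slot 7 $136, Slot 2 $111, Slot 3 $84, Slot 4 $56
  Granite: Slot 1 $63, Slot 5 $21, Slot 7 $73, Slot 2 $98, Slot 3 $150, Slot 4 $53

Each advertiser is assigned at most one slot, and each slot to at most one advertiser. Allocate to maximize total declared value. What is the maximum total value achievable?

Max total: $633

Optimal: Cove→Slot 2 ($78), Harbor→Slot 1 ($77), Brightly→Slot 5 ($64), Iris→Slot 4 ($128), Ridgeline→Slot 7 ($136), Granite→Slot 3 ($150) — total 78+77+64+128+136+150 = $633.
Column-greedy (each slot in turn goes to its best remaining advertiser) gives $534, worse by 99.
Swapping Ridgeline↔Cove (Ridgeline→Slot 2 $111, Cove→Slot 7 $94) loses 9.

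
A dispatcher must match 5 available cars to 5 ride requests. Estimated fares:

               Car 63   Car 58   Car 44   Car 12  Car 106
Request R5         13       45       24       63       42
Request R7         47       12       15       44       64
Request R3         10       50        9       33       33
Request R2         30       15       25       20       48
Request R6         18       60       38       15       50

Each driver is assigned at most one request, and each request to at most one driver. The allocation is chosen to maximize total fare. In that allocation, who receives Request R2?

Treat this as an assignment problem: match each driver to one request.
Optimal: Car 63→Request R7 ($47), Car 58→Request R3 ($50), Car 44→Request R6 ($38), Car 12→Request R5 ($63), Car 106→Request R2 ($48) — total 47+50+38+63+48 = $246.
Column-greedy (each request in turn goes to its best remaining driver) gives $245, worse by 1.
Swapping Car 44↔Car 12 (Car 44→Request R5 $24, Car 12→Request R6 $15) loses 62.
Car 106's own top request is Request R7 ($64), but forcing Car 106→Request R7 and reassigning the rest optimally gives only $245 — worse by 1.

Car 106 receives Request R2.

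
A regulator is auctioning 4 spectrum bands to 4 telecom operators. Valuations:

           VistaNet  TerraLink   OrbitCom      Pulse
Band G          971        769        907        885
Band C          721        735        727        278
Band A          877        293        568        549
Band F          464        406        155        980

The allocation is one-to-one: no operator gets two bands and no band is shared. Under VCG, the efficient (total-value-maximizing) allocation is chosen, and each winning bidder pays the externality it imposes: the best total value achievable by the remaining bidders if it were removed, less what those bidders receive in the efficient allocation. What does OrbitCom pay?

Efficient allocation: VistaNet→Band A ($877M), TerraLink→Band C ($735M), OrbitCom→Band G ($907M), Pulse→Band F ($980M); total welfare W = $3499M.
OrbitCom receives Band G at value $907M, so the others get W − 907 = $2592M.
Without OrbitCom: best allocation of the remaining 3 bidders over all 4 bands is VistaNet→Band G ($971M), TerraLink→Band C ($735M), Pulse→Band F ($980M), total $2686M.
VCG payment = (others' best without OrbitCom) − (others' welfare with OrbitCom) = 2686 − 2592 = $94M.

OrbitCom pays $94M.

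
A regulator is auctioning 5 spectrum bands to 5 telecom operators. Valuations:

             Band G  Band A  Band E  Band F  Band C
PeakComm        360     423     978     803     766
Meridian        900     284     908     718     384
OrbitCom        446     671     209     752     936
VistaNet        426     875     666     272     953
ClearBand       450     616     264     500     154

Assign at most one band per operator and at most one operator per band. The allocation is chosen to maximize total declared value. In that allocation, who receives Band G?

This is a one-to-one assignment (maximum-weight bipartite matching).
Optimal: PeakComm→Band E ($978M), Meridian→Band G ($900M), OrbitCom→Band F ($752M), VistaNet→Band C ($953M), ClearBand→Band A ($616M) — total 978+900+752+953+616 = $4199M.
Row-greedy (each operator in turn takes its best remaining band) gives $4189M, worse by 10.
Checked against all permutations: $4199M is optimal.
Meridian's own top band is Band E ($908M), but forcing Meridian→Band E and reassigning the rest optimally gives only $3972M — worse by 227.

Meridian receives Band G.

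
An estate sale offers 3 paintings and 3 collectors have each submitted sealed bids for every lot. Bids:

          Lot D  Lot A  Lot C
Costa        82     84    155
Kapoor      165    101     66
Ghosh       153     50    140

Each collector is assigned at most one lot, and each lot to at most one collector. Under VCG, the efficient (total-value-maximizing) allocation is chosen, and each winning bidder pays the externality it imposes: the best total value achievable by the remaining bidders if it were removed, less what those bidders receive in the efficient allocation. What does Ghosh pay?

Ghosh pays $64.

Efficient allocation: Costa→Lot C ($155), Kapoor→Lot A ($101), Ghosh→Lot D ($153); total welfare W = $409.
Ghosh receives Lot D at value $153, so the others get W − 153 = $256.
Without Ghosh: best allocation of the remaining 2 bidders over all 3 lots is Costa→Lot C ($155), Kapoor→Lot D ($165), total $320.
VCG payment = (others' best without Ghosh) − (others' welfare with Ghosh) = 320 − 256 = $64.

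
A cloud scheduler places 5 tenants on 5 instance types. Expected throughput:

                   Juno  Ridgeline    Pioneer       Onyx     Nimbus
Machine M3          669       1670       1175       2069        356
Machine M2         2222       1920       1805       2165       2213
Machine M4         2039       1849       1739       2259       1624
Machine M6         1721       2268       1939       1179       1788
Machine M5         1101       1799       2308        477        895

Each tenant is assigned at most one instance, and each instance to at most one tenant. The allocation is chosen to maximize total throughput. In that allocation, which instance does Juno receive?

Optimal: Juno→Machine M4 (2039 ops/s), Ridgeline→Machine M6 (2268 ops/s), Pioneer→Machine M5 (2308 ops/s), Onyx→Machine M3 (2069 ops/s), Nimbus→Machine M2 (2213 ops/s) — total 2039+2268+2308+2069+2213 = 10897 ops/s.
Next-best assignment: Juno→Machine M2, Ridgeline→Machine M6, Pioneer→Machine M5, Onyx→Machine M3, Nimbus→Machine M4 = 10491 ops/s.
Every other assignment is strictly worse.
Juno's own top instance is Machine M2 (2222 ops/s), but forcing Juno→Machine M2 and reassigning the rest optimally gives only 10491 ops/s — worse by 406.

Juno receives Machine M4.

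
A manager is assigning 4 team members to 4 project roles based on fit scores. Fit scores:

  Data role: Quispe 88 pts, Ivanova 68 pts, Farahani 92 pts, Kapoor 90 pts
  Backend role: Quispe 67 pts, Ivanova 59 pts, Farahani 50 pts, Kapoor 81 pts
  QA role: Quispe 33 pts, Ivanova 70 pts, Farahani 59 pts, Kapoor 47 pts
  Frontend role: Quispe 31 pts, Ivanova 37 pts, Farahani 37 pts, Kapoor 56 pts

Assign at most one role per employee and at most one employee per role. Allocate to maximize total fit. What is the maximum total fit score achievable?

This is a one-to-one assignment (maximum-weight bipartite matching).
Optimal: Quispe→Backend role (67 pts), Ivanova→QA role (70 pts), Farahani→Data role (92 pts), Kapoor→Frontend role (56 pts) — total 67+70+92+56 = 285 pts.
Max-entry greedy (repeatedly take the single best remaining cell) gives 274 pts, worse by 11.

Max total: 285 pts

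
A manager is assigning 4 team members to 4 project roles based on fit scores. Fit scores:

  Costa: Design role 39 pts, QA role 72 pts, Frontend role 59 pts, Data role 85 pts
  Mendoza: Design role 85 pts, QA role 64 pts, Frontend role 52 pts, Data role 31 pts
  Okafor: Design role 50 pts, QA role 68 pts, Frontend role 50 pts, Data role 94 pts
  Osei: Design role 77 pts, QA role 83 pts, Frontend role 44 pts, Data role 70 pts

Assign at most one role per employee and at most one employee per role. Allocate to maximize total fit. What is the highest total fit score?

Optimal: Costa→Frontend role (59 pts), Mendoza→Design role (85 pts), Okafor→Data role (94 pts), Osei→QA role (83 pts) — total 59+85+94+83 = 321 pts.
Row-greedy (each employee in turn takes its best remaining role) gives 282 pts, worse by 39.
Next-best assignment: Costa→Data role, Mendoza→Design role, Okafor→Frontend role, Osei→QA role = 303 pts.
Every other assignment is strictly worse.

Maximum total: 321 pts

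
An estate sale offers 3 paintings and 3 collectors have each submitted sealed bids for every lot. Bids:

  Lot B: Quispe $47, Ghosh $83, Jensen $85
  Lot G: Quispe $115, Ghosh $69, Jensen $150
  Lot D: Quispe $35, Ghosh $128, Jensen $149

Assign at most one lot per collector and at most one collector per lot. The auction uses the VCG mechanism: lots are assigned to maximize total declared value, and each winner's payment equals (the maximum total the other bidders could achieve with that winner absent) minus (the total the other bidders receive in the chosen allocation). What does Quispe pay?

Quispe pays $46.

Efficient allocation: Quispe→Lot G ($115), Ghosh→Lot B ($83), Jensen→Lot D ($149); total welfare W = $347.
Quispe receives Lot G at value $115, so the others get W − 115 = $232.
Without Quispe: best allocation of the remaining 2 bidders over all 3 lots is Ghosh→Lot D ($128), Jensen→Lot G ($150), total $278.
VCG payment = (others' best without Quispe) − (others' welfare with Quispe) = 278 − 232 = $46.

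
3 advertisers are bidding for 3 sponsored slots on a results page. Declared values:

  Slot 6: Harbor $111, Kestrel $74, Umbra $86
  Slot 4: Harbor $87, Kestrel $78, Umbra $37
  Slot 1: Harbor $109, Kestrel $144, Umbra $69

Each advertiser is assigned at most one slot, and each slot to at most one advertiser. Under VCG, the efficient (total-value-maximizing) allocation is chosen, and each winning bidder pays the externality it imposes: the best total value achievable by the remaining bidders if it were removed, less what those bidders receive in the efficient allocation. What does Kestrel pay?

Efficient allocation: Harbor→Slot 4 ($87), Kestrel→Slot 1 ($144), Umbra→Slot 6 ($86); total welfare W = $317.
Kestrel receives Slot 1 at value $144, so the others get W − 144 = $173.
Without Kestrel: best allocation of the remaining 2 bidders over all 3 slots is Harbor→Slot 1 ($109), Umbra→Slot 6 ($86), total $195.
VCG payment = (others' best without Kestrel) − (others' welfare with Kestrel) = 195 − 173 = $22.

Kestrel pays $22.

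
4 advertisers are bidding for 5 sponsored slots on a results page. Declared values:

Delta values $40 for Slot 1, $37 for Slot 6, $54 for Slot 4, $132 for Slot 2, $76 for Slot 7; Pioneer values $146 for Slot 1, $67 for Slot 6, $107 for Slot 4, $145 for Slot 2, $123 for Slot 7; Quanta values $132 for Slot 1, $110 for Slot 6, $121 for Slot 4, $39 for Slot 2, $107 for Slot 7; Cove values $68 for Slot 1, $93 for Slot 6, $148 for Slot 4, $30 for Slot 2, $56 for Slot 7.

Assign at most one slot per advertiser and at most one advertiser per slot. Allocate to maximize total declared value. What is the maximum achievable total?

This is a one-to-one assignment (maximum-weight bipartite matching).
Optimal: Delta→Slot 2 ($132), Pioneer→Slot 1 ($146), Quanta→Slot 6 ($110), Cove→Slot 4 ($148) — total 132+146+110+148 = $536.
Row-greedy (each advertiser in turn takes its best remaining slot) gives $492, worse by 44.

Max total: $536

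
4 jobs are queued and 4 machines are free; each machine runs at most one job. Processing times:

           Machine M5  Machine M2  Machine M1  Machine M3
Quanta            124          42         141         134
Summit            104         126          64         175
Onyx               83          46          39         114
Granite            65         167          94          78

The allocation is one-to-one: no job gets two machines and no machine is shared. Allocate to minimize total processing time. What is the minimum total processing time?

Min total: 263 min

Optimal: Quanta→Machine M2 (42 min), Summit→Machine M5 (104 min), Onyx→Machine M1 (39 min), Granite→Machine M3 (78 min) — total 42+104+39+78 = 263 min.
Column-greedy (each machine in turn goes to its cheapest remaining job) gives 321 min, worse by 58.
Next-best assignment: Quanta→Machine M2, Summit→Machine M1, Onyx→Machine M5, Granite→Machine M3 = 267 min.
Swapping Granite↔Quanta (Granite→Machine M2 167 min, Quanta→Machine M3 134 min) adds 181.
No other one-to-one assignment undercuts 263 min.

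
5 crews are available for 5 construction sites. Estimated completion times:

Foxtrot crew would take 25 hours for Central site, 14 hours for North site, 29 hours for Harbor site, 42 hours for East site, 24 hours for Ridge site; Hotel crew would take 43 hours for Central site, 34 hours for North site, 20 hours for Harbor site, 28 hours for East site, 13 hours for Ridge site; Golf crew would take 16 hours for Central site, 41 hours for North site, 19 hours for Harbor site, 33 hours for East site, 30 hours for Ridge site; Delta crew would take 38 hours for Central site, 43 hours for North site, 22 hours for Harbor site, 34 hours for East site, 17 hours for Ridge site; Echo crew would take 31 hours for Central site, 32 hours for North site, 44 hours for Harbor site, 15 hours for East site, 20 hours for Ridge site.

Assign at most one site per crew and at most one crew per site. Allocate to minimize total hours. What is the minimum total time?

Min total: 80 hours

Optimal: Foxtrot crew→North site (14 hours), Hotel crew→Ridge site (13 hours), Golf crew→Central site (16 hours), Delta crew→Harbor site (22 hours), Echo crew→East site (15 hours) — total 14+13+16+22+15 = 80 hours.
Column-greedy (each site in turn goes to its cheapest remaining crew) gives 82 hours, worse by 2.
Every other assignment is strictly worse.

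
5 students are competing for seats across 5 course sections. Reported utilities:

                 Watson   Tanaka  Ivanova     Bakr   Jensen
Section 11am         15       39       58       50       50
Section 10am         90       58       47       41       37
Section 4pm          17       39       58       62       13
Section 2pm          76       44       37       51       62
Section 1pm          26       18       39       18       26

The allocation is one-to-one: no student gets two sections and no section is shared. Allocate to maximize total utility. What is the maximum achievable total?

Optimal: Watson→Section 10am (90 points), Tanaka→Section 11am (39 points), Ivanova→Section 1pm (39 points), Bakr→Section 4pm (62 points), Jensen→Section 2pm (62 points) — total 90+39+39+62+62 = 292 points.
Column-greedy (each section in turn goes to its best remaining student) gives 290 points, worse by 2.
Checked against all permutations: 292 points is optimal.

Max total: 292 points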